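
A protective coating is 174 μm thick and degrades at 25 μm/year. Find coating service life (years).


Service life = thickness / degradation rate
Life = 174 / 25 = 7.0 years

7.0 years


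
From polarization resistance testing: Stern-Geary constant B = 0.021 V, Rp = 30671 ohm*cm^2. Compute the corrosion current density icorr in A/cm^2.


Apply the Stern-Geary relation: icorr = B / Rp
icorr = 0.021 / 30671 = 6.847×10^-7 A/cm^2

6.847×10^-7 A/cm^2


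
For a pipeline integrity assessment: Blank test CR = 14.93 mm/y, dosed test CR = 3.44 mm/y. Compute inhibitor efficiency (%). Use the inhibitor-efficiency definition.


Apply the inhibitor-efficiency definition: IE = (CR_blank − CR_inh)/CR_blank × 100
IE = (14.93 − 3.44) / 14.93 × 100
IE = 11.49 / 14.93 × 100 = 77.0 %

77.0 %


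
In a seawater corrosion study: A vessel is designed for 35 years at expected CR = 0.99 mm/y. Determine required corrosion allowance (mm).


Corrosion allowance = CR × design life
CA = 0.99 * 35 = 34.65 mm

34.65 mm


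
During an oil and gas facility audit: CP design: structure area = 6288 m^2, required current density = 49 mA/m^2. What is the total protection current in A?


I = area * current density, then convert mA → A (÷1000)
I = 6288 * 49 / 1000 = 308.11 A

308.11 A


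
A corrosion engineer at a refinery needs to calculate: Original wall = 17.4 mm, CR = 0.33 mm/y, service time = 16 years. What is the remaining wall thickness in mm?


Remaining wall = original − CR × time
t = 17.4 − 0.33*16 = 17.4 − 5.28 = 12.12 mm

12.12 mm


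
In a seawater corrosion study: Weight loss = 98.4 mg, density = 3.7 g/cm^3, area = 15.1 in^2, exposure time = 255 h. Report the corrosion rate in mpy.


Apply the mpy weight-loss relation: CR = 534 * W / (D * A * T)
Numerator: 534 * 98.4 = 52545.6
Denominator: 3.7 * 15.1 * 255 = 14246.85
CR = 52545.6 / 14246.85 = 3.6882 mpy

3.6882 mpy


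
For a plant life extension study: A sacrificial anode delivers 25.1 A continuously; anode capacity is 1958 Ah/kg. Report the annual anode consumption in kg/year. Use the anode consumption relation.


Annual consumption = current * hours per year / capacity
Rate = 25.1 * 8760 / 1958 = 112.3 kg/year

112.3 kg/year


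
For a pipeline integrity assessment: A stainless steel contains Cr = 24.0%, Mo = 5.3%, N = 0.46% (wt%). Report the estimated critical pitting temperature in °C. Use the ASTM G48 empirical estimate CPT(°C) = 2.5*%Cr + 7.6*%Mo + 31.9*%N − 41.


Apply the ASTM G48 empirical CPT estimate: CPT(°C) = 2.5*%Cr + 7.6*%Mo + 31.9*%N − 41
2.5*24.0 = 60; 7.6*5.3 = 40.28; 31.9*0.46 = 14.674
CPT = 60 + 40.28 + 14.674 − 41 = 73.954 °C
Rounded to 0.1 °C: CPT ≈ 74.0 °C

74.0 °C


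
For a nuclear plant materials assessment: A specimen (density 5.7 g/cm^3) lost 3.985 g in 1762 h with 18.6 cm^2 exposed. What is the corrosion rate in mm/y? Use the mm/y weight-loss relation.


Apply the mm/y weight-loss relation: CR = 87600 * W / (D * A * T)
Numerator: 87600 * 3.985 = 349086.0
Denominator: 5.7 * 18.6 * 1762 = 186807.24
CR = 349086.0 / 186807.24 = 1.8687 mm/y

1.8687 mm/y


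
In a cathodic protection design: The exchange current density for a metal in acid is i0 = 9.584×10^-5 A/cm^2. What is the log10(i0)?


i0 = 9.584×10^-5 A/cm^2
log10(i0) = -4.018

-4.018


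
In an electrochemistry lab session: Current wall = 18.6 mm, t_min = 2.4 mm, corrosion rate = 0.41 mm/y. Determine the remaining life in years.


Apply the remaining-life relation: RL = (t_current − t_min) / CR
RL = (18.6 − 2.4) / 0.41 = 16.2 / 0.41 = 39.5 years

39.5 years


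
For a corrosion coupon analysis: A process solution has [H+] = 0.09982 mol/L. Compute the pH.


pH = −log10[H+]
pH = −log10(0.09982) = 1.0

1.0


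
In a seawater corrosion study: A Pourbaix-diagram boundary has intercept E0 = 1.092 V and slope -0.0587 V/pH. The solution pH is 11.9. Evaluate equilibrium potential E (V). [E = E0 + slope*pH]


Apply the Pourbaix line equation: E = E0 + slope*pH
E = 1.092 + (-0.0587)*11.9 = 1.092 + (-0.69853) = 0.39347 V
Rounded to 4 decimal places: E = 0.3935 V

0.3935 V


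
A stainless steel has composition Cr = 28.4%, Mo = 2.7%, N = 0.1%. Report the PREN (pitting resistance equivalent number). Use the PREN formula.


Apply the PREN formula: PREN = Cr + 3.3*Mo + 16*N
PREN = 28.4 + 3.3*2.7 + 16*0.1
PREN = 28.4 + 8.91 + 1.6 = 38.91

38.91


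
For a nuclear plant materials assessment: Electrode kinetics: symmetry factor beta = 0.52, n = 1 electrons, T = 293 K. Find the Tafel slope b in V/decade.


Apply the Tafel slope relation: b = 2.303*R*T/(beta*n*F)
Numerator: 2.303 * 8.314 * 293 = 5610.11
Denominator: 0.52 * 1 * 96485 = 50172.2
b = 5610.11 / 50172.2 = 0.1118 V/decade

0.1118 V/decade


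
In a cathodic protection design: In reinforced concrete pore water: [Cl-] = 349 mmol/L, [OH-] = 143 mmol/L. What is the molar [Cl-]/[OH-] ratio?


Threshold parameter = [Cl-] / [OH-] (molar basis; both in mmol/L, so units cancel)
Ratio = 349 / 143 = 2.44

2.44


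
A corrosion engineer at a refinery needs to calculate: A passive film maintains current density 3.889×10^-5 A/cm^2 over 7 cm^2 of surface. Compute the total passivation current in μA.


I = i_pass * A, then convert A → μA (×10^6)
I = 3.889×10^-5 * 7 * 10^6 = 272.23 μA

272.23 μA


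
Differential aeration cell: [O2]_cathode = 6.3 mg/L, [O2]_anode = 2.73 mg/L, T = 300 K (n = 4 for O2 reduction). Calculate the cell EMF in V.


Apply the Nernst concentration-cell relation: E = (RT/nF)*ln(C_cathode/C_anode)
RT/nF = 8.314*300/(4*96485) = 0.00646266 V
ln(6.3/2.73) = 0.83625
E = 0.00646266 * 0.83625 = 0.0054 V

0.0054 V


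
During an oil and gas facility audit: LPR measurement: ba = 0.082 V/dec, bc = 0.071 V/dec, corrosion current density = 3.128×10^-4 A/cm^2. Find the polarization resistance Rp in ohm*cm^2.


Apply the Stern-Geary equation: Rp = ba*bc / (2.303*icorr*(ba+bc))
ba*bc = 0.082*0.071 = 0.005822
ba+bc = 0.153; 2.303*icorr*(ba+bc) = 2.303*3.128×10^-4*0.153 = 1.102179×10^-4
Rp = 0.005822 / 1.102179×10^-4 = 52.82 ohm*cm^2

52.82 ohm*cm^2


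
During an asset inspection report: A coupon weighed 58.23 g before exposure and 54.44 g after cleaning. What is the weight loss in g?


Weight loss = initial − final
WL = 58.23 − 54.44 = 3.79 g

3.79 g


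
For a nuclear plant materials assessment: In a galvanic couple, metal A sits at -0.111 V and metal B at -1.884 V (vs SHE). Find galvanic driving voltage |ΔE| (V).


Driving voltage is the absolute potential difference.
|ΔE| = |-0.111 − (-1.884)| = 1.773 V

1.773 V


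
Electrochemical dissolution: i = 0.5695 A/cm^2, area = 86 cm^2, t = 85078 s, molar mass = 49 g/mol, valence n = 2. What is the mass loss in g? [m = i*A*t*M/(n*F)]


Apply Faraday's law: m = i*A*t*M / (n*F)
Total charge passed Q = i*A*t = 0.5695*86*85078 = 4166865.206 C
m = Q*M/(n*F) = 4166865.206*49/(2*96485) = 1058.0733 g

1058.0733 g


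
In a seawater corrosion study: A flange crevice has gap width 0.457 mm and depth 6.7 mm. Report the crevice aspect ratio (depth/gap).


Aspect ratio = depth / gap
Ratio = 6.7 / 0.457 = 14.7

14.7


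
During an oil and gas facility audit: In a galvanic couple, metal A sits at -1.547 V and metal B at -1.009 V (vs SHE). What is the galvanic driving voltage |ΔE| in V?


Driving voltage is the absolute potential difference.
|ΔE| = |-1.547 − (-1.009)| = 0.538 V

0.538 V


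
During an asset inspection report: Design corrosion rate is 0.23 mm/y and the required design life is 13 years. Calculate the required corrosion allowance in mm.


Corrosion allowance = CR × design life
CA = 0.23 * 13 = 2.99 mm

2.99 mm


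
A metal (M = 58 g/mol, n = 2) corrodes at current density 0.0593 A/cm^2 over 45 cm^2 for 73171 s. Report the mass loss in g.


Apply Faraday's law: m = i*A*t*M / (n*F)
Total charge passed Q = i*A*t = 0.0593*45*73171 = 195256.8135 C
m = Q*M/(n*F) = 195256.8135*58/(2*96485) = 58.68734 g

58.68734 g


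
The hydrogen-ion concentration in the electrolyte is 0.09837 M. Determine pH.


pH = −log10[H+]
pH = −log10(0.09837) = 1.01

1.01


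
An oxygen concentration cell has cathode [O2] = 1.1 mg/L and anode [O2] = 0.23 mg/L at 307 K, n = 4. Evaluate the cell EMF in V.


Apply the Nernst concentration-cell relation: E = (RT/nF)*ln(C_cathode/C_anode)
RT/nF = 8.314*307/(4*96485) = 0.00661346 V
ln(1.1/0.23) = 1.56499
E = 0.00661346 * 1.56499 = 0.01035 V

0.01035 V


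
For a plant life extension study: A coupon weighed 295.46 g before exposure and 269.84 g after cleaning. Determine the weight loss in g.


Weight loss = initial − final
WL = 295.46 − 269.84 = 25.62 g

25.62 g


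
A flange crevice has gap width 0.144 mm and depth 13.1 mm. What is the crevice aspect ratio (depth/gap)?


Aspect ratio = depth / gap
Ratio = 13.1 / 0.144 = 91.0

91.0


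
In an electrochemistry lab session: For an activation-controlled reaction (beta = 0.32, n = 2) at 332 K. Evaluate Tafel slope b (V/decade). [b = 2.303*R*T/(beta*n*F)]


Apply the Tafel slope relation: b = 2.303*R*T/(beta*n*F)
Numerator: 2.303 * 8.314 * 332 = 6356.85
Denominator: 0.32 * 2 * 96485 = 61750.4
b = 6356.85 / 61750.4 = 0.103 V/decade

0.103 V/decade


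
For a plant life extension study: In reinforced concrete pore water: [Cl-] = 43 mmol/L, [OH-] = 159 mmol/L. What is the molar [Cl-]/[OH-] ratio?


Threshold parameter = [Cl-] / [OH-] (molar basis; both in mmol/L, so units cancel)
Ratio = 43 / 159 = 0.27

0.27


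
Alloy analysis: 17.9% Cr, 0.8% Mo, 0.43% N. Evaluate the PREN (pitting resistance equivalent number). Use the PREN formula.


Apply the PREN formula: PREN = Cr + 3.3*Mo + 16*N
PREN = 17.9 + 3.3*0.8 + 16*0.43
PREN = 17.9 + 2.64 + 6.88 = 27.42

27.42


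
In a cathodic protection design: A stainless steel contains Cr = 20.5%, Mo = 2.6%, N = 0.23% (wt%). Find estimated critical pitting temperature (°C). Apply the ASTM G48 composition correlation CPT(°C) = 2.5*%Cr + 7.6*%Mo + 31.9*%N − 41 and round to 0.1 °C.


Apply the ASTM G48 empirical CPT estimate: CPT(°C) = 2.5*%Cr + 7.6*%Mo + 31.9*%N − 41
2.5*20.5 = 51.25; 7.6*2.6 = 19.76; 31.9*0.23 = 7.337
CPT = 51.25 + 19.76 + 7.337 − 41 = 37.347 °C
Rounded to 0.1 °C: CPT ≈ 37.3 °C

37.3 °C


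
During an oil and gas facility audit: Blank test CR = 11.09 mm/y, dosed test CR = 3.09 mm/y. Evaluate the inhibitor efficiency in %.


Apply the inhibitor-efficiency definition: IE = (CR_blank − CR_inh)/CR_blank × 100
IE = (11.09 − 3.09) / 11.09 × 100
IE = 8.0 / 11.09 × 100 = 72.1 %

72.1 %


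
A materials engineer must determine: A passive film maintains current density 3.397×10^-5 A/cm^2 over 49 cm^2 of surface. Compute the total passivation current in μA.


I = i_pass * A, then convert A → μA (×10^6)
I = 3.397×10^-5 * 49 * 10^6 = 1664.53 μA

1664.53 μA


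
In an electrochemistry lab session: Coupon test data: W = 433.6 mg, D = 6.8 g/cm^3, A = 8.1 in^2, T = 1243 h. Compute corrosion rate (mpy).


Apply the mpy weight-loss relation: CR = 534 * W / (D * A * T)
Numerator: 534 * 433.6 = 231542.4
Denominator: 6.8 * 8.1 * 1243 = 68464.44
CR = 231542.4 / 68464.44 = 3.38194 mpy

3.38194 mpy


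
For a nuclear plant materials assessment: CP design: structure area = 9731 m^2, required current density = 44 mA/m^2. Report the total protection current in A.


I = area * current density, then convert mA → A (÷1000)
I = 9731 * 44 / 1000 = 428.16 A

428.16 A


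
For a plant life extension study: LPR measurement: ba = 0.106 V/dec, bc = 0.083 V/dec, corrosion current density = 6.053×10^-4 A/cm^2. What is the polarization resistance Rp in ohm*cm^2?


Apply the Stern-Geary equation: Rp = ba*bc / (2.303*icorr*(ba+bc))
ba*bc = 0.106*0.083 = 0.008798
ba+bc = 0.189; 2.303*icorr*(ba+bc) = 2.303*6.053×10^-4*0.189 = 2.6346712×10^-4
Rp = 0.008798 / 2.6346712×10^-4 = 33.39 ohm*cm^2

33.39 ohm*cm^2


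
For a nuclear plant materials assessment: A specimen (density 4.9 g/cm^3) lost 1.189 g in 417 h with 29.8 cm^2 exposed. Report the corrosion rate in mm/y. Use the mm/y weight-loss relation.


Apply the mm/y weight-loss relation: CR = 87600 * W / (D * A * T)
Numerator: 87600 * 1.189 = 104156.4
Denominator: 4.9 * 29.8 * 417 = 60890.34
CR = 104156.4 / 60890.34 = 1.7106 mm/y

1.7106 mm/y


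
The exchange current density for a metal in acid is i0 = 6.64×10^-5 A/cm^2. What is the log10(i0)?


i0 = 6.64×10^-5 A/cm^2
log10(i0) = -4.178

-4.178


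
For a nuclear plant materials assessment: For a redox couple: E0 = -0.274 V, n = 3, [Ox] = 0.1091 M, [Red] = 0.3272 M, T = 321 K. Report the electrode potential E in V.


Apply the Nernst equation: E = E0 + (RT/nF)*ln([Ox]/[Red])
Step 1: RT/nF = 8.314*321/(3*96485) = 0.00922007 V
Step 2: [Ox]/[Red] = 0.1091/0.3272 = 0.333435
Step 3: ln(0.333435) = -1.098307
Step 4: correction = 0.00922007 * -1.098307 = -0.01 V
E = -0.274 + -0.01 = -0.284 V

-0.284 V


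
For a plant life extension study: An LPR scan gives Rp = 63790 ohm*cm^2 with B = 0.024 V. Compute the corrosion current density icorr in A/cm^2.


Apply the Stern-Geary relation: icorr = B / Rp
icorr = 0.024 / 63790 = 3.762×10^-7 A/cm^2

3.762×10^-7 A/cm^2


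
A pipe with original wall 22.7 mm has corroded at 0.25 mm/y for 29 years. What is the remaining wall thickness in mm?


Remaining wall = original − CR × time
t = 22.7 − 0.25*29 = 22.7 − 7.25 = 15.45 mm

15.45 mm


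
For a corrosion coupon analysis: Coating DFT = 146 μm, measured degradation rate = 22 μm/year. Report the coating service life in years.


Service life = thickness / degradation rate
Life = 146 / 22 = 6.6 years

6.6 years


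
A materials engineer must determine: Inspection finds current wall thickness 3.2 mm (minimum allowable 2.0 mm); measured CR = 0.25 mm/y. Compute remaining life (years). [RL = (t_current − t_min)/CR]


Apply the remaining-life relation: RL = (t_current − t_min) / CR
RL = (3.2 − 2.0) / 0.25 = 1.2 / 0.25 = 4.8 years

4.8 years


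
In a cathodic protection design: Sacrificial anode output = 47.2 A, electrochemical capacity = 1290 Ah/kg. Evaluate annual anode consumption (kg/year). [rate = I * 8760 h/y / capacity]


Annual consumption = current * hours per year / capacity
Rate = 47.2 * 8760 / 1290 = 320.5 kg/year

320.5 kg/year


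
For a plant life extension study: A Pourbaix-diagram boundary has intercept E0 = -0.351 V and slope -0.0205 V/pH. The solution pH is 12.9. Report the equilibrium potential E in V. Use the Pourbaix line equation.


Apply the Pourbaix line equation: E = E0 + slope*pH
E = -0.351 + (-0.0205)*12.9 = -0.351 + (-0.26445) = -0.61545 V
Rounded to 4 decimal places: E = -0.6155 V

-0.6155 V


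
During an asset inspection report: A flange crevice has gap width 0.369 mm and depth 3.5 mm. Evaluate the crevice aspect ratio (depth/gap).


Aspect ratio = depth / gap
Ratio = 3.5 / 0.369 = 9.5

9.5


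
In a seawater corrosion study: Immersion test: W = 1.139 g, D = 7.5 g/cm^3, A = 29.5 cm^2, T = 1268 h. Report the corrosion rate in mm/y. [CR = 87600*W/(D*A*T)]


Apply the mm/y weight-loss relation: CR = 87600 * W / (D * A * T)
Numerator: 87600 * 1.139 = 99776.4
Denominator: 7.5 * 29.5 * 1268 = 280545.0
CR = 99776.4 / 280545.0 = 0.35565 mm/y

0.35565 mm/y


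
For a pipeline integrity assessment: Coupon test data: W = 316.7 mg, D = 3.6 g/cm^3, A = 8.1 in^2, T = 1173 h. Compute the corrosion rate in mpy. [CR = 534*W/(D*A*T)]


Apply the mpy weight-loss relation: CR = 534 * W / (D * A * T)
Numerator: 534 * 316.7 = 169117.8
Denominator: 3.6 * 8.1 * 1173 = 34204.68
CR = 169117.8 / 34204.68 = 4.944 mpy

4.944 mpy


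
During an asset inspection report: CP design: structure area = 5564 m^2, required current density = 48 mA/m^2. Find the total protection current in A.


I = area * current density, then convert mA → A (÷1000)
I = 5564 * 48 / 1000 = 267.07 A

267.07 A


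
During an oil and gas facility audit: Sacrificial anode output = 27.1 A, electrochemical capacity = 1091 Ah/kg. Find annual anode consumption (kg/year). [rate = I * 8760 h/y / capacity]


Annual consumption = current * hours per year / capacity
Rate = 27.1 * 8760 / 1091 = 217.6 kg/year

217.6 kg/year


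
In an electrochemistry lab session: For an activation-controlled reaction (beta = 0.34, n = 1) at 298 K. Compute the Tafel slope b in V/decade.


Apply the Tafel slope relation: b = 2.303*R*T/(beta*n*F)
Numerator: 2.303 * 8.314 * 298 = 5705.85
Denominator: 0.34 * 1 * 96485 = 32804.9
b = 5705.85 / 32804.9 = 0.174 V/decade

0.174 V/decade


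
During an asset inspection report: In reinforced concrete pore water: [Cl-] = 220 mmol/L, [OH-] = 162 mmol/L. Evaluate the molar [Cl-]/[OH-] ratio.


Threshold parameter = [Cl-] / [OH-] (molar basis; both in mmol/L, so units cancel)
Ratio = 220 / 162 = 1.36

1.36


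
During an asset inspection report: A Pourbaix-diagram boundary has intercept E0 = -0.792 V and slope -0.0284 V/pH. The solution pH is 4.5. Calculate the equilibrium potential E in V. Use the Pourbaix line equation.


Apply the Pourbaix line equation: E = E0 + slope*pH
E = -0.792 + (-0.0284)*4.5 = -0.792 + (-0.1278) = -0.9198 V
Rounded to 3 decimal places: E = -0.920 V

-0.920 V


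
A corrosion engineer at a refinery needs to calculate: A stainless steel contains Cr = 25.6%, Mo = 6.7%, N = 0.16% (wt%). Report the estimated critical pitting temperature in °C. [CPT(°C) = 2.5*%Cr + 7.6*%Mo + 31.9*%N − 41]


Apply the ASTM G48 empirical CPT estimate: CPT(°C) = 2.5*%Cr + 7.6*%Mo + 31.9*%N − 41
2.5*25.6 = 64; 7.6*6.7 = 50.92; 31.9*0.16 = 5.104
CPT = 64 + 50.92 + 5.104 − 41 = 79.024 °C
Rounded to 0.1 °C: CPT ≈ 79.0 °C

79.0 °C


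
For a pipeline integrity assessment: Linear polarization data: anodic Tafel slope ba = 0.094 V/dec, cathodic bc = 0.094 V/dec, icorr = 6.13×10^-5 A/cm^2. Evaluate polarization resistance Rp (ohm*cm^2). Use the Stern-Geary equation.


Apply the Stern-Geary equation: Rp = ba*bc / (2.303*icorr*(ba+bc))
ba*bc = 0.094*0.094 = 0.008836
ba+bc = 0.188; 2.303*icorr*(ba+bc) = 2.303*6.13×10^-5*0.188 = 2.6540693×10^-5
Rp = 0.008836 / 2.6540693×10^-5 = 332.9 ohm*cm^2

332.9 ohm*cm^2


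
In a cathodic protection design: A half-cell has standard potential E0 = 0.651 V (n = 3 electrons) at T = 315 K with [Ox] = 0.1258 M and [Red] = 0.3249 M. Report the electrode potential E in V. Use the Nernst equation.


Apply the Nernst equation: E = E0 + (RT/nF)*ln([Ox]/[Red])
Step 1: RT/nF = 8.314*315/(3*96485) = 0.00904773 V
Step 2: [Ox]/[Red] = 0.1258/0.3249 = 0.387196
Step 3: ln(0.387196) = -0.948824
Step 4: correction = 0.00904773 * -0.948824 = -0.009 V
E = 0.651 + -0.009 = 0.642 V

0.642 V


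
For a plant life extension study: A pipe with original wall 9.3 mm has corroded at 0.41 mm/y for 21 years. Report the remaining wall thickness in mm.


Remaining wall = original − CR × time
t = 9.3 − 0.41*21 = 9.3 − 8.61 = 0.69 mm

0.69 mm


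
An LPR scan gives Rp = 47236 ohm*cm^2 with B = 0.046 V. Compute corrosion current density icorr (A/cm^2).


Apply the Stern-Geary relation: icorr = B / Rp
icorr = 0.046 / 47236 = 9.738×10^-7 A/cm^2

9.738×10^-7 A/cm^2


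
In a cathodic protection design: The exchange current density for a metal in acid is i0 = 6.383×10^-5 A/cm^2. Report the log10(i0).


i0 = 6.383×10^-5 A/cm^2
log10(i0) = -4.195

-4.195


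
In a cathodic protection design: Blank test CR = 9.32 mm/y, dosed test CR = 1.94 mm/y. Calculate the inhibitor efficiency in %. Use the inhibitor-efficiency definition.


Apply the inhibitor-efficiency definition: IE = (CR_blank − CR_inh)/CR_blank × 100
IE = (9.32 − 1.94) / 9.32 × 100
IE = 7.38 / 9.32 × 100 = 79.2 %

79.2 %


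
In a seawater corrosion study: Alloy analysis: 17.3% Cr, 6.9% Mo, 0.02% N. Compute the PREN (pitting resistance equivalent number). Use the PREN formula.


Apply the PREN formula: PREN = Cr + 3.3*Mo + 16*N
PREN = 17.3 + 3.3*6.9 + 16*0.02
PREN = 17.3 + 22.77 + 0.32 = 40.39

40.39


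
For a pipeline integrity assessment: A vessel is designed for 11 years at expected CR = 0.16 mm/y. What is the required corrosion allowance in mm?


Corrosion allowance = CR × design life
CA = 0.16 * 11 = 1.76 mm

1.76 mm


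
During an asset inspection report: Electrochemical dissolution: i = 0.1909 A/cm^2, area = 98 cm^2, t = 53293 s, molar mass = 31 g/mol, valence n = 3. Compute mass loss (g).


Apply Faraday's law: m = i*A*t*M / (n*F)
Total charge passed Q = i*A*t = 0.1909*98*53293 = 997016.1026 C
m = Q*M/(n*F) = 997016.1026*31/(3*96485) = 106.778 g

106.778 g


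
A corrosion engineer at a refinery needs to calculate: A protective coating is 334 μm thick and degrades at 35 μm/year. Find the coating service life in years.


Service life = thickness / degradation rate
Life = 334 / 35 = 9.5 years

9.5 years


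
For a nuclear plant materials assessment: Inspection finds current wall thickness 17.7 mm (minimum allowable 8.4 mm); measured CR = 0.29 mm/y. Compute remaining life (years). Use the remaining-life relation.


Apply the remaining-life relation: RL = (t_current − t_min) / CR
RL = (17.7 − 8.4) / 0.29 = 9.3 / 0.29 = 32.1 years

32.1 years


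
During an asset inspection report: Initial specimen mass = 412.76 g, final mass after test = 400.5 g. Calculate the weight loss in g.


Weight loss = initial − final
WL = 412.76 − 400.5 = 12.26 g

12.26 g


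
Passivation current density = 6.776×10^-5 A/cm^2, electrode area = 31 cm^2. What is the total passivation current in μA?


I = i_pass * A, then convert A → μA (×10^6)
I = 6.776×10^-5 * 31 * 10^6 = 2100.56 μA

2100.56 μA


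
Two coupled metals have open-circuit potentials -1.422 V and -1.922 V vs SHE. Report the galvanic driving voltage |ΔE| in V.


Driving voltage is the absolute potential difference.
|ΔE| = |-1.422 − (-1.922)| = 0.5 V

0.5 V


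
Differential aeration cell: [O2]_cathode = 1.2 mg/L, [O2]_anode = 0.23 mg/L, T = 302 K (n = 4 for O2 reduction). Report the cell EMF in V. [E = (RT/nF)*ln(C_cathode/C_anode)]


Apply the Nernst concentration-cell relation: E = (RT/nF)*ln(C_cathode/C_anode)
RT/nF = 8.314*302/(4*96485) = 0.00650575 V
ln(1.2/0.23) = 1.652
E = 0.00650575 * 1.652 = 0.01075 V

0.01075 V


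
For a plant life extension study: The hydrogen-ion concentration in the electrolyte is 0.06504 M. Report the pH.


pH = −log10[H+]
pH = −log10(0.06504) = 1.19

1.19


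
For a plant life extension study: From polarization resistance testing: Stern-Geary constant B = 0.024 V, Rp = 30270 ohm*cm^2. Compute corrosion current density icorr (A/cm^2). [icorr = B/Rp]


Apply the Stern-Geary relation: icorr = B / Rp
icorr = 0.024 / 30270 = 7.929×10^-7 A/cm^2

7.929×10^-7 A/cm^2


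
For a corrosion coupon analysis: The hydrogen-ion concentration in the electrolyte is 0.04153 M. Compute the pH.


pH = −log10[H+]
pH = −log10(0.04153) = 1.38

1.38


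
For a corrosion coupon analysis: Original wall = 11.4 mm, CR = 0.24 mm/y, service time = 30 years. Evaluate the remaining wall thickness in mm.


Remaining wall = original − CR × time
t = 11.4 − 0.24*30 = 11.4 − 7.2 = 4.2 mm

4.2 mm


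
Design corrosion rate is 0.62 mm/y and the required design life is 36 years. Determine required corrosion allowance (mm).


Corrosion allowance = CR × design life
CA = 0.62 * 36 = 22.32 mm

22.32 mm


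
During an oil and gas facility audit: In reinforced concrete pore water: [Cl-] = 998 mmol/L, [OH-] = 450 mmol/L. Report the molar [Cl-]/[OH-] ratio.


Threshold parameter = [Cl-] / [OH-] (molar basis; both in mmol/L, so units cancel)
Ratio = 998 / 450 = 2.22

2.22


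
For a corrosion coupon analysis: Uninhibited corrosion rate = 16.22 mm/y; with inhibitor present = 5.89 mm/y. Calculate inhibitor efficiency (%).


Apply the inhibitor-efficiency definition: IE = (CR_blank − CR_inh)/CR_blank × 100
IE = (16.22 − 5.89) / 16.22 × 100
IE = 10.33 / 16.22 × 100 = 63.7 %

63.7 %


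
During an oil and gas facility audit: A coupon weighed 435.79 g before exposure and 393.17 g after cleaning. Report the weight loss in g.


Weight loss = initial − final
WL = 435.79 − 393.17 = 42.62 g

42.62 g


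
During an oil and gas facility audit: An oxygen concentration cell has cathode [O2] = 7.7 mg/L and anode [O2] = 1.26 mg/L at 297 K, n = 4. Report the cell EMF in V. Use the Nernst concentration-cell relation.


Apply the Nernst concentration-cell relation: E = (RT/nF)*ln(C_cathode/C_anode)
RT/nF = 8.314*297/(4*96485) = 0.00639804 V
ln(7.7/1.26) = 1.81011
E = 0.00639804 * 1.81011 = 0.01158 V

0.01158 V


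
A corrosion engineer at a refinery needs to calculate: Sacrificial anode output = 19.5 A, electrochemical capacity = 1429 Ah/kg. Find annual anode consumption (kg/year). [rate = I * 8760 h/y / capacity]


Annual consumption = current * hours per year / capacity
Rate = 19.5 * 8760 / 1429 = 119.5 kg/year

119.5 kg/year


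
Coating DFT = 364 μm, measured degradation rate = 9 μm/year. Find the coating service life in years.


Service life = thickness / degradation rate
Life = 364 / 9 = 40.4 years

40.4 years


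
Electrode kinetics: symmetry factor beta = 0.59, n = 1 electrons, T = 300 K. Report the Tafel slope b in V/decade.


Apply the Tafel slope relation: b = 2.303*R*T/(beta*n*F)
Numerator: 2.303 * 8.314 * 300 = 5744.14
Denominator: 0.59 * 1 * 96485 = 56926.15
b = 5744.14 / 56926.15 = 0.101 V/decade

0.101 V/decade


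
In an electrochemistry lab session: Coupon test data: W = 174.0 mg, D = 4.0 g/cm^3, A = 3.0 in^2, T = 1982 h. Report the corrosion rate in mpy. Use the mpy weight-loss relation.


Apply the mpy weight-loss relation: CR = 534 * W / (D * A * T)
Numerator: 534 * 174.0 = 92916.0
Denominator: 4.0 * 3.0 * 1982 = 23784.0
CR = 92916.0 / 23784.0 = 3.9067 mpy

3.9067 mpy


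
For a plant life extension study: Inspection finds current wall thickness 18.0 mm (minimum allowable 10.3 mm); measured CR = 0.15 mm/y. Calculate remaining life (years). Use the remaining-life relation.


Apply the remaining-life relation: RL = (t_current − t_min) / CR
RL = (18.0 − 10.3) / 0.15 = 7.7 / 0.15 = 51.3 years

51.3 years


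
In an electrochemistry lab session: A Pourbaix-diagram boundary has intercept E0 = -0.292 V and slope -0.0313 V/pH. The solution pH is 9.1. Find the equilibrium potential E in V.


Apply the Pourbaix line equation: E = E0 + slope*pH
E = -0.292 + (-0.0313)*9.1 = -0.292 + (-0.28483) = -0.57683 V
Rounded to 3 decimal places: E = -0.577 V

-0.577 V


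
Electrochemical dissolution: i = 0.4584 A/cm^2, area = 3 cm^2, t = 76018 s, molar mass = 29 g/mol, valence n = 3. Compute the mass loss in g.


Apply Faraday's law: m = i*A*t*M / (n*F)
Total charge passed Q = i*A*t = 0.4584*3*76018 = 104539.9536 C
m = Q*M/(n*F) = 104539.9536*29/(3*96485) = 10.4737 g

10.4737 g


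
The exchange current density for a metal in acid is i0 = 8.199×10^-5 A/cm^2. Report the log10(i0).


i0 = 8.199×10^-5 A/cm^2
log10(i0) = -4.086

-4.086


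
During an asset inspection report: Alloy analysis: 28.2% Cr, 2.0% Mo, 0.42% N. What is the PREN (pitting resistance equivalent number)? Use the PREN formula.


Apply the PREN formula: PREN = Cr + 3.3*Mo + 16*N
PREN = 28.2 + 3.3*2.0 + 16*0.42
PREN = 28.2 + 6.6 + 6.72 = 41.52

41.52


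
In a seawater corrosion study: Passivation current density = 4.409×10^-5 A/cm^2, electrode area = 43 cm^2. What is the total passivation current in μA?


I = i_pass * A, then convert A → μA (×10^6)
I = 4.409×10^-5 * 43 * 10^6 = 1895.87 μA

1895.87 μA


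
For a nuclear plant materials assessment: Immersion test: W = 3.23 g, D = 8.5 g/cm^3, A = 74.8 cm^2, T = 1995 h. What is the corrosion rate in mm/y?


Apply the mm/y weight-loss relation: CR = 87600 * W / (D * A * T)
Numerator: 87600 * 3.23 = 282948.0
Denominator: 8.5 * 74.8 * 1995 = 1268421.0
CR = 282948.0 / 1268421.0 = 0.22307 mm/y

0.22307 mm/y


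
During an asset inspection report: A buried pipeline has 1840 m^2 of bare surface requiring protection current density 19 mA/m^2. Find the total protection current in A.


I = area * current density, then convert mA → A (÷1000)
I = 1840 * 19 / 1000 = 34.96 A

34.96 A


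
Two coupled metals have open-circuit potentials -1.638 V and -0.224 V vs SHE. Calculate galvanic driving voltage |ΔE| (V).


Driving voltage is the absolute potential difference.
|ΔE| = |-1.638 − (-0.224)| = 1.414 V

1.414 V


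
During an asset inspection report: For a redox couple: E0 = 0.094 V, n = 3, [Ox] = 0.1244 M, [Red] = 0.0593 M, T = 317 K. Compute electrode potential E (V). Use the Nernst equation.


Apply the Nernst equation: E = E0 + (RT/nF)*ln([Ox]/[Red])
Step 1: RT/nF = 8.314*317/(3*96485) = 0.00910517 V
Step 2: [Ox]/[Red] = 0.1244/0.0593 = 2.097808
Step 3: ln(2.097808) = 0.740893
Step 4: correction = 0.00910517 * 0.740893 = 0.0067 V
E = 0.094 + 0.0067 = 0.1007 V

0.1007 V


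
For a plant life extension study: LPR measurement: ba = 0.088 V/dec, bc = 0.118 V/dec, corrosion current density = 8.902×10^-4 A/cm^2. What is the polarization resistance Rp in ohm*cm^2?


Apply the Stern-Geary equation: Rp = ba*bc / (2.303*icorr*(ba+bc))
ba*bc = 0.088*0.118 = 0.010384
ba+bc = 0.206; 2.303*icorr*(ba+bc) = 2.303*8.902×10^-4*0.206 = 4.223269×10^-4
Rp = 0.010384 / 4.223269×10^-4 = 24.59 ohm*cm^2

24.59 ohm*cm^2


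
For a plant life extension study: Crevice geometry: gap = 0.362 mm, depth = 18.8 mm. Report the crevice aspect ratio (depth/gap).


Aspect ratio = depth / gap
Ratio = 18.8 / 0.362 = 51.9

51.9


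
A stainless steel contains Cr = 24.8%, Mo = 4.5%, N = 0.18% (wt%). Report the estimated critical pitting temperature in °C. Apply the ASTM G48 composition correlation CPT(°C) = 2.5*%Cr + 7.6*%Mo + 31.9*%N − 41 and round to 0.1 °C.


Apply the ASTM G48 empirical CPT estimate: CPT(°C) = 2.5*%Cr + 7.6*%Mo + 31.9*%N − 41
2.5*24.8 = 62; 7.6*4.5 = 34.2; 31.9*0.18 = 5.742
CPT = 62 + 34.2 + 5.742 − 41 = 60.942 °C
Rounded to 0.1 °C: CPT ≈ 60.9 °C

60.9 °C


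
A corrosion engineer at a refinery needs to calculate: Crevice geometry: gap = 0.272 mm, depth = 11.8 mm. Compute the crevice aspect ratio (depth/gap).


Aspect ratio = depth / gap
Ratio = 11.8 / 0.272 = 43.4

43.4


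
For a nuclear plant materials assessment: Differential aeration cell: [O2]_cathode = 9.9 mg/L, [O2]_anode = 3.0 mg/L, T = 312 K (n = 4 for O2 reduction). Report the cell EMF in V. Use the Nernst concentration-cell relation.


Apply the Nernst concentration-cell relation: E = (RT/nF)*ln(C_cathode/C_anode)
RT/nF = 8.314*312/(4*96485) = 0.00672117 V
ln(9.9/3.0) = 1.19392
E = 0.00672117 * 1.19392 = 0.00802 V

0.00802 V


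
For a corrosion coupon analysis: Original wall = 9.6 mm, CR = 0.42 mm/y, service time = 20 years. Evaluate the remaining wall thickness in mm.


Remaining wall = original − CR × time
t = 9.6 − 0.42*20 = 9.6 − 8.4 = 1.2 mm

1.2 mm


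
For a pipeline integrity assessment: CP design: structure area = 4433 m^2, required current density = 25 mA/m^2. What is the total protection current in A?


I = area * current density, then convert mA → A (÷1000)
I = 4433 * 25 / 1000 = 110.83 A

110.83 A


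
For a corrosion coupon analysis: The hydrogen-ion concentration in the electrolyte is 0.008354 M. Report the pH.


pH = −log10[H+]
pH = −log10(0.008354) = 2.08

2.08


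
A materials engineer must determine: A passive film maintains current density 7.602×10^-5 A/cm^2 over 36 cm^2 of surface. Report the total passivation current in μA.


I = i_pass * A, then convert A → μA (×10^6)
I = 7.602×10^-5 * 36 * 10^6 = 2736.72 μA

2736.72 μA


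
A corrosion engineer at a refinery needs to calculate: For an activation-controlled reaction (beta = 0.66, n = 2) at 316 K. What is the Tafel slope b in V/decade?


Apply the Tafel slope relation: b = 2.303*R*T/(beta*n*F)
Numerator: 2.303 * 8.314 * 316 = 6050.5
Denominator: 0.66 * 2 * 96485 = 127360.2
b = 6050.5 / 127360.2 = 0.048 V/decade

0.048 V/decade


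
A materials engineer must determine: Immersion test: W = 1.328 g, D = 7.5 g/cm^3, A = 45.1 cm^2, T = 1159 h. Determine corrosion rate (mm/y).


Apply the mm/y weight-loss relation: CR = 87600 * W / (D * A * T)
Numerator: 87600 * 1.328 = 116332.8
Denominator: 7.5 * 45.1 * 1159 = 392031.75
CR = 116332.8 / 392031.75 = 0.2967 mm/y

0.2967 mm/y


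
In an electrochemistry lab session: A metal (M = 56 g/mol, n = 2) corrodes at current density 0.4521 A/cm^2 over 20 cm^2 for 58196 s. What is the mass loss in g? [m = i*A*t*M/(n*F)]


Apply Faraday's law: m = i*A*t*M / (n*F)
Total charge passed Q = i*A*t = 0.4521*20*58196 = 526208.232 C
m = Q*M/(n*F) = 526208.232*56/(2*96485) = 152.70592 g

152.70592 g


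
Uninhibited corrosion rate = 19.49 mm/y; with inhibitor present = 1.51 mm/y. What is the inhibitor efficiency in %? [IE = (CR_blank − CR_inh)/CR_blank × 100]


Apply the inhibitor-efficiency definition: IE = (CR_blank − CR_inh)/CR_blank × 100
IE = (19.49 − 1.51) / 19.49 × 100
IE = 17.98 / 19.49 × 100 = 92.3 %

92.3 %


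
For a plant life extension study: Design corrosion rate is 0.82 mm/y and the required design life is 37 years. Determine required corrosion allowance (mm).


Corrosion allowance = CR × design life
CA = 0.82 * 37 = 30.34 mm

30.34 mm


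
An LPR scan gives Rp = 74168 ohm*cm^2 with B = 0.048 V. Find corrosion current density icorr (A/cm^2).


Apply the Stern-Geary relation: icorr = B / Rp
icorr = 0.048 / 74168 = 6.472×10^-7 A/cm^2

6.472×10^-7 A/cm^2


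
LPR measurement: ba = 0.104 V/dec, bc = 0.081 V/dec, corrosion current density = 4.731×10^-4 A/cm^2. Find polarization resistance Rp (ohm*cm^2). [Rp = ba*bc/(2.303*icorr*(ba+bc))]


Apply the Stern-Geary equation: Rp = ba*bc / (2.303*icorr*(ba+bc))
ba*bc = 0.104*0.081 = 0.008424
ba+bc = 0.185; 2.303*icorr*(ba+bc) = 2.303*4.731×10^-4*0.185 = 2.0156662×10^-4
Rp = 0.008424 / 2.0156662×10^-4 = 41.79 ohm*cm^2

41.79 ohm*cm^2


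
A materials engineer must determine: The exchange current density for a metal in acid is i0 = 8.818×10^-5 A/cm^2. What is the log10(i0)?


i0 = 8.818×10^-5 A/cm^2
log10(i0) = -4.055

-4.055


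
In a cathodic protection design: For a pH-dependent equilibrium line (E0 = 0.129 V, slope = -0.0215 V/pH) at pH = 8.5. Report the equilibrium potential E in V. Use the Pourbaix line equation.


Apply the Pourbaix line equation: E = E0 + slope*pH
E = 0.129 + (-0.0215)*8.5 = 0.129 + (-0.18275) = -0.05375 V
Rounded to 4 decimal places: E = -0.0538 V

-0.0538 V


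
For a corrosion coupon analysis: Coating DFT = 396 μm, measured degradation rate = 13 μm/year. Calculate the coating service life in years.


Service life = thickness / degradation rate
Life = 396 / 13 = 30.5 years

30.5 years


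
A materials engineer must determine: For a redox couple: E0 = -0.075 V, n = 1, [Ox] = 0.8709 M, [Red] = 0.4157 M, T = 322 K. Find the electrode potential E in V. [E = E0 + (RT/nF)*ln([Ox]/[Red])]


Apply the Nernst equation: E = E0 + (RT/nF)*ln([Ox]/[Red])
Step 1: RT/nF = 8.314*322/(1*96485) = 0.02774636 V
Step 2: [Ox]/[Red] = 0.8709/0.4157 = 2.09502
Step 3: ln(2.09502) = 0.739563
Step 4: correction = 0.02774636 * 0.739563 = 0.0205 V
E = -0.075 + 0.0205 = -0.0545 V

-0.0545 V


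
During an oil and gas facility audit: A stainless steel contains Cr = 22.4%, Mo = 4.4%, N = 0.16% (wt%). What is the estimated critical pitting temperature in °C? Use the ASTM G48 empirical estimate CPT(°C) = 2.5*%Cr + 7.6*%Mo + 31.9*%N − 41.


Apply the ASTM G48 empirical CPT estimate: CPT(°C) = 2.5*%Cr + 7.6*%Mo + 31.9*%N − 41
2.5*22.4 = 56; 7.6*4.4 = 33.44; 31.9*0.16 = 5.104
CPT = 56 + 33.44 + 5.104 − 41 = 53.544 °C
Rounded to 0.1 °C: CPT ≈ 53.5 °C

53.5 °C


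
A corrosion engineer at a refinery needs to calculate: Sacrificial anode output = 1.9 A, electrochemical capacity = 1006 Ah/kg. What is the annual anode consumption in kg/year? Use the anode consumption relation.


Annual consumption = current * hours per year / capacity
Rate = 1.9 * 8760 / 1006 = 16.5 kg/year

16.5 kg/year


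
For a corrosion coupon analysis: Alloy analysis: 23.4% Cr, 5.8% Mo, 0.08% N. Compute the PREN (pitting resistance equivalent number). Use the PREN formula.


Apply the PREN formula: PREN = Cr + 3.3*Mo + 16*N
PREN = 23.4 + 3.3*5.8 + 16*0.08
PREN = 23.4 + 19.14 + 1.28 = 43.82

43.82


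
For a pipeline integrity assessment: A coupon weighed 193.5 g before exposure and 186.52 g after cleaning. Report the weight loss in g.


Weight loss = initial − final
WL = 193.5 − 186.52 = 6.98 g

6.98 g


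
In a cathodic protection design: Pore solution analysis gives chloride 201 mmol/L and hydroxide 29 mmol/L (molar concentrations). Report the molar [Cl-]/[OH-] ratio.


Threshold parameter = [Cl-] / [OH-] (molar basis; both in mmol/L, so units cancel)
Ratio = 201 / 29 = 6.93

6.93


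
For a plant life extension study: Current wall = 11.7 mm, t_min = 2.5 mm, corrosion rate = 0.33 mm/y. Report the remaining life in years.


Apply the remaining-life relation: RL = (t_current − t_min) / CR
RL = (11.7 − 2.5) / 0.33 = 9.2 / 0.33 = 27.9 years

27.9 years


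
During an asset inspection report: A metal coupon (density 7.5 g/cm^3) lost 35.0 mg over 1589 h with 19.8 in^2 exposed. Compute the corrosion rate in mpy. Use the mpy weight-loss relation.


Apply the mpy weight-loss relation: CR = 534 * W / (D * A * T)
Numerator: 534 * 35.0 = 18690.0
Denominator: 7.5 * 19.8 * 1589 = 235966.5
CR = 18690.0 / 235966.5 = 0.07921 mpy

0.07921 mpy


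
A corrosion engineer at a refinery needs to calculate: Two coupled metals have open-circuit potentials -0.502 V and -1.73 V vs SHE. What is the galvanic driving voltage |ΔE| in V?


Driving voltage is the absolute potential difference.
|ΔE| = |-0.502 − (-1.73)| = 1.228 V

1.228 V


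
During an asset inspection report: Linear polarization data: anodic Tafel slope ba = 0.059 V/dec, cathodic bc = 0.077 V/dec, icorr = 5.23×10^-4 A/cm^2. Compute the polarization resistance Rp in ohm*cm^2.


Apply the Stern-Geary equation: Rp = ba*bc / (2.303*icorr*(ba+bc))
ba*bc = 0.059*0.077 = 0.004543
ba+bc = 0.136; 2.303*icorr*(ba+bc) = 2.303*5.23×10^-4*0.136 = 1.6380778×10^-4
Rp = 0.004543 / 1.6380778×10^-4 = 27.7 ohm*cm^2

27.7 ohm*cm^2


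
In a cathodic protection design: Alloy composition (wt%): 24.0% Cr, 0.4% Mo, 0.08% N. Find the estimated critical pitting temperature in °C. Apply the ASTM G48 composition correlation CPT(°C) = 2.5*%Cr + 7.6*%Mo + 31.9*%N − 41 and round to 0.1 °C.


Apply the ASTM G48 empirical CPT estimate: CPT(°C) = 2.5*%Cr + 7.6*%Mo + 31.9*%N − 41
2.5*24.0 = 60; 7.6*0.4 = 3.04; 31.9*0.08 = 2.552
CPT = 60 + 3.04 + 2.552 − 41 = 24.592 °C
Rounded to 0.1 °C: CPT ≈ 24.6 °C

24.6 °C


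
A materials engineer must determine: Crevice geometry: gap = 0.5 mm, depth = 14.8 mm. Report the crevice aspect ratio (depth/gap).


Aspect ratio = depth / gap
Ratio = 14.8 / 0.5 = 29.6

29.6


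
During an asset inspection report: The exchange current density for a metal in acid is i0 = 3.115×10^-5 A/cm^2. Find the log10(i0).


i0 = 3.115×10^-5 A/cm^2
log10(i0) = -4.507

-4.507


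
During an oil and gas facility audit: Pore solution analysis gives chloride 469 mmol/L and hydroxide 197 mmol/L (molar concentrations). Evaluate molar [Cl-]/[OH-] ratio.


Threshold parameter = [Cl-] / [OH-] (molar basis; both in mmol/L, so units cancel)
Ratio = 469 / 197 = 2.38

2.38


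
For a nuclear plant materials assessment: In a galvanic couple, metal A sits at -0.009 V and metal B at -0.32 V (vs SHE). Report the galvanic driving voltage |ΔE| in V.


Driving voltage is the absolute potential difference.
|ΔE| = |-0.009 − (-0.32)| = 0.311 V

0.311 V
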